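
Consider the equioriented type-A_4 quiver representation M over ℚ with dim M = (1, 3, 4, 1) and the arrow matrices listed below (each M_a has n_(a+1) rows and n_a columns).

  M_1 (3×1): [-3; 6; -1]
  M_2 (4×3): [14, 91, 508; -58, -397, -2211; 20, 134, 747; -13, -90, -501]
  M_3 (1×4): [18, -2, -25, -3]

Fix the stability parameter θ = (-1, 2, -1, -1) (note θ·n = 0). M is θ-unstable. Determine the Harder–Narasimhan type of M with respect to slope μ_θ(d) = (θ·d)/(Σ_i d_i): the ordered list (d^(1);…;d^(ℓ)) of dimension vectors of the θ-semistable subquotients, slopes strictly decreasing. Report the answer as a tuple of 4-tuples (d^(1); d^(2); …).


Barcode: M ≅ I[1,4], I[2,3]^2, I[3,3]. HN layers by μ_θ (3 steps, strictly decreasing):
  μ^(1)=1/2; μ^(2)=0; μ^(3)=-1

((0, 2, 2, 0); (0, 1, 1, 1); (1, 0, 1, 0))


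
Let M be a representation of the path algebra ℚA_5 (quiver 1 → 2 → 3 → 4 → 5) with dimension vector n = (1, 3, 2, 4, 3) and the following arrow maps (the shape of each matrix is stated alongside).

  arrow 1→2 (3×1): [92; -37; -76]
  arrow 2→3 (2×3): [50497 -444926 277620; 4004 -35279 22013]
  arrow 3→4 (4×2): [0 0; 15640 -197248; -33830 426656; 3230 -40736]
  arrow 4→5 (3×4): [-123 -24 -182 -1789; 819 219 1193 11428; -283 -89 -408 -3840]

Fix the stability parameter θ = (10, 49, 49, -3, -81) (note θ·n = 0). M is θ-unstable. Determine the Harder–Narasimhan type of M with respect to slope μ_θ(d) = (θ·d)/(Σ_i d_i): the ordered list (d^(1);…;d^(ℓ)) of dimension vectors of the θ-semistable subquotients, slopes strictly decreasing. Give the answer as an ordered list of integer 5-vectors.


Via rank(M_{q-1}∘⋯∘M_p): M ≅ I[1,5], I[2,2], I[2,3], I[4,4], I[4,5]^2.
μ_θ-semistable layers: μ^(1)=49; μ^(2)=24/5; μ^(3)=-3; μ^(4)=-42

((0, 2, 1, 0, 0); (1, 1, 1, 1, 1); (0, 0, 0, 1, 0); (0, 0, 0, 2, 2))


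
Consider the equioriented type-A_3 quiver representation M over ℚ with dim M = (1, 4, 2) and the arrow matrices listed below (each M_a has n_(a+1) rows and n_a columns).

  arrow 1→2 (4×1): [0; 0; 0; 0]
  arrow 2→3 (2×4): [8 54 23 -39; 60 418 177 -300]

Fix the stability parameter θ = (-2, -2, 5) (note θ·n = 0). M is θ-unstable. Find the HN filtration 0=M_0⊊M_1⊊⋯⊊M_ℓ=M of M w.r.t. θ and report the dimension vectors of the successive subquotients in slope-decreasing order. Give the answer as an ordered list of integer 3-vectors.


Via rank(M_{q-1}∘⋯∘M_p): M ≅ I[1,1], I[2,2]^2, I[2,3]^2.
μ_θ-semistable layers: μ^(1)=5; μ^(2)=-2

((0, 0, 2); (1, 4, 0))


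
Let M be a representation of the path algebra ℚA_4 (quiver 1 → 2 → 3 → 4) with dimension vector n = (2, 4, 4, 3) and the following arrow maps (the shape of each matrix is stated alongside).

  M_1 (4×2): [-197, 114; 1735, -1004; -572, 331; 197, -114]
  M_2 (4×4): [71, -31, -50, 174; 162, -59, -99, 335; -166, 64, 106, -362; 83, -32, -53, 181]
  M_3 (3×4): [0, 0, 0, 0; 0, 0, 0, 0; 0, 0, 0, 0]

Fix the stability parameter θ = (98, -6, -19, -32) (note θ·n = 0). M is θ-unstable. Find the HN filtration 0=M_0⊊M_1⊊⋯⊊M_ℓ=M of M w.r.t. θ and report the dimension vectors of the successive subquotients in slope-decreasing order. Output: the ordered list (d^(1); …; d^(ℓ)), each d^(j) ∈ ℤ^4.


Interval decomposition of M: I[1,3]^2, I[2,2]^2, I[3,3]^2, I[4,4]^3.
HN type (ℓ=4): μ^(1)=73/3; μ^(2)=-6; μ^(3)=-19; μ^(4)=-32

((2, 2, 2, 0); (0, 2, 0, 0); (0, 0, 2, 0); (0, 0, 0, 3))


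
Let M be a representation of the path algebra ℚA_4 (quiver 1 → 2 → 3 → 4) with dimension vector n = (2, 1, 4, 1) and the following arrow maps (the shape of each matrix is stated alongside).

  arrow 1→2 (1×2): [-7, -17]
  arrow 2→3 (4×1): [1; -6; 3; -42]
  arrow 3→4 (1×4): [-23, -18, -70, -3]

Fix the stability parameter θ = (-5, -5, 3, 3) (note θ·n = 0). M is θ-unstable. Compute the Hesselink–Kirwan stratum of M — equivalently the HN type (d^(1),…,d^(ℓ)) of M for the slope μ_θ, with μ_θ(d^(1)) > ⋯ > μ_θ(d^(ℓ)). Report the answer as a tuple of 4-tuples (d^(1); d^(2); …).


Interval decomposition of M: I[1,1], I[1,4], I[3,3]^3.
HN type (ℓ=2): μ^(1)=3; μ^(2)=-5

((0, 0, 4, 1); (2, 1, 0, 0))


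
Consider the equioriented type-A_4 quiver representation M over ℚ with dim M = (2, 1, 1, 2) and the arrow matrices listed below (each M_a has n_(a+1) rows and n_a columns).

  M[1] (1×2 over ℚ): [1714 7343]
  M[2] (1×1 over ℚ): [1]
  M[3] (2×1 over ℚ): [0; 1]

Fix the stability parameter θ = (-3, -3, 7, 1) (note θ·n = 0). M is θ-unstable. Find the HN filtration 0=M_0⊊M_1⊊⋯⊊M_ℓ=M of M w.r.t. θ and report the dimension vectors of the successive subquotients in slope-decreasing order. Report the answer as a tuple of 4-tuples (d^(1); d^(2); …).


Via rank(M_{q-1}∘⋯∘M_p): M ≅ I[1,1], I[1,4], I[4,4].
μ_θ-semistable layers: μ^(1)=4; μ^(2)=1; μ^(3)=-3

((0, 0, 1, 1); (0, 0, 0, 1); (2, 1, 0, 0))


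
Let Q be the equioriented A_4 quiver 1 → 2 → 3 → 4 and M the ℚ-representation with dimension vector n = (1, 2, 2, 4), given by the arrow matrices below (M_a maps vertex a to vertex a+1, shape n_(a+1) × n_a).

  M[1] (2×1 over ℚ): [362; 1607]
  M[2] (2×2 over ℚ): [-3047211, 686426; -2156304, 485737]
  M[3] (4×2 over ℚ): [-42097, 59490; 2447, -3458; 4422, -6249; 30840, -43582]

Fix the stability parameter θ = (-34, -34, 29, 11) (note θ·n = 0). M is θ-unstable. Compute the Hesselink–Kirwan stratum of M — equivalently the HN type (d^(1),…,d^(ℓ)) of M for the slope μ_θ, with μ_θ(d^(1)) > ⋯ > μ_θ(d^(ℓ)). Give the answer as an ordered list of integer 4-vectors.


Barcode: M ≅ I[1,4], I[2,4], I[4,4]^2. HN layers by μ_θ (3 steps, strictly decreasing):
  μ^(1)=20; μ^(2)=11; μ^(3)=-34

((0, 0, 2, 2); (0, 0, 0, 2); (1, 2, 0, 0))


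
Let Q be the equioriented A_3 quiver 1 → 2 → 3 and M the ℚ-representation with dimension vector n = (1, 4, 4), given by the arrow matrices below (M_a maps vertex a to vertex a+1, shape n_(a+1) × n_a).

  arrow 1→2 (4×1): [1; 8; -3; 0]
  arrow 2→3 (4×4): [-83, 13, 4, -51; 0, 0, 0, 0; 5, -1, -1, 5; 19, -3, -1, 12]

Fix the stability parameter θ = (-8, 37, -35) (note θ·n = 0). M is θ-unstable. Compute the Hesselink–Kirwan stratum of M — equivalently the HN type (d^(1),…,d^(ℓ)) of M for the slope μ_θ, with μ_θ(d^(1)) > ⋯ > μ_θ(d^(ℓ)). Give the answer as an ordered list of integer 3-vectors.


Interval decomposition of M: I[1,3], I[2,2], I[2,3]^2, I[3,3].
HN type (ℓ=4): μ^(1)=37; μ^(2)=1; μ^(3)=-8; μ^(4)=-35

((0, 1, 0); (0, 3, 3); (1, 0, 0); (0, 0, 1))


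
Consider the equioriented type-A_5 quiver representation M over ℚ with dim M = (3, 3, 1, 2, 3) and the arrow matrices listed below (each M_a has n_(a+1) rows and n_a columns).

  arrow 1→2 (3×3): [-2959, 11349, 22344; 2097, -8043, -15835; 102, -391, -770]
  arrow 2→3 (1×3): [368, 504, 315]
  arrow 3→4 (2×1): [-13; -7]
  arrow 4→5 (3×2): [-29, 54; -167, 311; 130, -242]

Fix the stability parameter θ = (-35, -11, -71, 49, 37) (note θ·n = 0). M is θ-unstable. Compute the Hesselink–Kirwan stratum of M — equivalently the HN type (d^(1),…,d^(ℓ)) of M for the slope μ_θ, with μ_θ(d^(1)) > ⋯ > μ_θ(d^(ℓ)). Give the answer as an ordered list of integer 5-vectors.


Barcode: M ≅ I[1,2]^2, I[1,5], I[4,5], I[5,5]. HN layers by μ_θ (5 steps, strictly decreasing):
  μ^(1)=43; μ^(2)=37; μ^(3)=-11; μ^(4)=-35; μ^(5)=-39

((0, 0, 0, 2, 2); (0, 0, 0, 0, 1); (0, 2, 0, 0, 0); (2, 0, 0, 0, 0); (1, 1, 1, 0, 0))


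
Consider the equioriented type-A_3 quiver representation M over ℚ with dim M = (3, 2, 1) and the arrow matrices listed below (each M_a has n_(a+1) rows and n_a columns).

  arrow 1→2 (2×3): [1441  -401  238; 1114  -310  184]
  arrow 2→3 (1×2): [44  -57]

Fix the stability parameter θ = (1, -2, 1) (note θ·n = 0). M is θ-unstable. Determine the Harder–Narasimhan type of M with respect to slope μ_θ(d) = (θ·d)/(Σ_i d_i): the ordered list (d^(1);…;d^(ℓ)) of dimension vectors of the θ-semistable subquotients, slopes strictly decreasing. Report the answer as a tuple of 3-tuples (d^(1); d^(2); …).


Via rank(M_{q-1}∘⋯∘M_p): M ≅ I[1,1], I[1,2], I[1,3].
μ_θ-semistable layers: μ^(1)=1; μ^(2)=-1/2

((1, 0, 1); (2, 2, 0))


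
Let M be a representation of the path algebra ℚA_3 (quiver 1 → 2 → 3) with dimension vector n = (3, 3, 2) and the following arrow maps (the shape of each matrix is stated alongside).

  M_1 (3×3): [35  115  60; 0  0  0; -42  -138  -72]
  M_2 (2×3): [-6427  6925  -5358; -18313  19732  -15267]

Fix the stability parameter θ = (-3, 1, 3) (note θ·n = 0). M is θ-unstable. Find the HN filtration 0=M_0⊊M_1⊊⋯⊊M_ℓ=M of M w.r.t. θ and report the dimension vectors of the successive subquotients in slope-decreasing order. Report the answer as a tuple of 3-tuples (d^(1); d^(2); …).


Via rank(M_{q-1}∘⋯∘M_p): M ≅ I[1,1]^2, I[1,3], I[2,2], I[2,3].
μ_θ-semistable layers: μ^(1)=3; μ^(2)=1; μ^(3)=-3

((0, 0, 2); (0, 3, 0); (3, 0, 0))


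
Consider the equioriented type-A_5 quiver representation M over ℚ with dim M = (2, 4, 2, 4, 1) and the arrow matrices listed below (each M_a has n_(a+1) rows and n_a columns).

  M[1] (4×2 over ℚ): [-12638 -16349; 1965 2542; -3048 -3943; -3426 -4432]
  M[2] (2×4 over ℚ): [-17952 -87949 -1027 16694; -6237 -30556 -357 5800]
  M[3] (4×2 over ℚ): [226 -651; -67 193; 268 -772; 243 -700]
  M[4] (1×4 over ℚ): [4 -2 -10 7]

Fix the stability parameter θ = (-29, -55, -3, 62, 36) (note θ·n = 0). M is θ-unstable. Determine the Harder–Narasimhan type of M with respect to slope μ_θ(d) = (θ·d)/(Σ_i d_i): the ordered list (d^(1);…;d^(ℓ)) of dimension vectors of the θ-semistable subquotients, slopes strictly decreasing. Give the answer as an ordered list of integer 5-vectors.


Via rank(M_{q-1}∘⋯∘M_p): M ≅ I[1,4], I[1,5], I[2,2]^2, I[4,4]^2.
μ_θ-semistable layers: μ^(1)=62; μ^(2)=49; μ^(3)=-3; μ^(4)=-42; μ^(5)=-55

((0, 0, 0, 3, 0); (0, 0, 0, 1, 1); (0, 0, 2, 0, 0); (2, 2, 0, 0, 0); (0, 2, 0, 0, 0))


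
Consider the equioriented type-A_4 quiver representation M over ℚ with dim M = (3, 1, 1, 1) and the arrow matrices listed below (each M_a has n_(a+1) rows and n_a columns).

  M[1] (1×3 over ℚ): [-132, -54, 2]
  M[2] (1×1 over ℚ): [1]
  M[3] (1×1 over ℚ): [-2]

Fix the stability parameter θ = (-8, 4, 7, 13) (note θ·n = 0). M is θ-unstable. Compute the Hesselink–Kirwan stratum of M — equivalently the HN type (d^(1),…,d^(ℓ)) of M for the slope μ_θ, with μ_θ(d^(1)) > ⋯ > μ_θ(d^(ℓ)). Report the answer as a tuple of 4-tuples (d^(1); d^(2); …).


Barcode: M ≅ I[1,1]^2, I[1,4]. HN layers by μ_θ (4 steps, strictly decreasing):
  μ^(1)=13; μ^(2)=7; μ^(3)=4; μ^(4)=-8

((0, 0, 0, 1); (0, 0, 1, 0); (0, 1, 0, 0); (3, 0, 0, 0))


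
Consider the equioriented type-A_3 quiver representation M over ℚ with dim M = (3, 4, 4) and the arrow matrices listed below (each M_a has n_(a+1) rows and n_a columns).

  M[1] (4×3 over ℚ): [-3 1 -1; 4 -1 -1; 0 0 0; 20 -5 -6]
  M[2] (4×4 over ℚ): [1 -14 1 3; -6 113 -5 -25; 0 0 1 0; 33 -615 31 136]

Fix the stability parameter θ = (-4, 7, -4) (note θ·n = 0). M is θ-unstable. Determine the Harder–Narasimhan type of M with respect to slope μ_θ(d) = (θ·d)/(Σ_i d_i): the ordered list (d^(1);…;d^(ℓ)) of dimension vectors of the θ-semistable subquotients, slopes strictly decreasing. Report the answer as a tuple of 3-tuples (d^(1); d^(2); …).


Interval decomposition of M: I[1,3]^3, I[2,3].
HN type (ℓ=2): μ^(1)=3/2; μ^(2)=-4

((0, 4, 4); (3, 0, 0))


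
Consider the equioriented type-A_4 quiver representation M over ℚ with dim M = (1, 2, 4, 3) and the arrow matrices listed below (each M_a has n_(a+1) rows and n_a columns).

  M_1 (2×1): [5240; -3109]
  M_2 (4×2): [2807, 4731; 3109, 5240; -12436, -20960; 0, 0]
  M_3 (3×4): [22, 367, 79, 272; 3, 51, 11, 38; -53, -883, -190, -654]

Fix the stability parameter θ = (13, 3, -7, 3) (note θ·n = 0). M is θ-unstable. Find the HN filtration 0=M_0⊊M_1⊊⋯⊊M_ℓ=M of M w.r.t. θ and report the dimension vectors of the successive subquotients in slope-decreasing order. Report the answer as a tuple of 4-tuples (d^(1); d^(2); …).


Via rank(M_{q-1}∘⋯∘M_p): M ≅ I[1,4], I[2,4], I[3,3], I[3,4].
μ_θ-semistable layers: μ^(1)=3; μ^(2)=-2; μ^(3)=-7

((1, 1, 1, 3); (0, 1, 1, 0); (0, 0, 2, 0))


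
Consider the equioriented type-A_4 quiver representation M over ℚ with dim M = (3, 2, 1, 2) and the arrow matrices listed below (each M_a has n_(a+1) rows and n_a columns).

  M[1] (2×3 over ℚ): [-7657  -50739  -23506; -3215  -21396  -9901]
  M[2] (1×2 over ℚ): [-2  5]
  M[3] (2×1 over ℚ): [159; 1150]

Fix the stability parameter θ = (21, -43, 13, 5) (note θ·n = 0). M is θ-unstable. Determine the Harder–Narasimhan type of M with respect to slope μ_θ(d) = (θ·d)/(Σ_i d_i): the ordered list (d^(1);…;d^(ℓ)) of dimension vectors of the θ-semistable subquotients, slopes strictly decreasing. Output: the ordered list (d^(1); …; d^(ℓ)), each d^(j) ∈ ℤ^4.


Barcode: M ≅ I[1,1], I[1,2], I[1,4], I[4,4]. HN layers by μ_θ (4 steps, strictly decreasing):
  μ^(1)=21; μ^(2)=9; μ^(3)=5; μ^(4)=-11

((1, 0, 0, 0); (0, 0, 1, 1); (0, 0, 0, 1); (2, 2, 0, 0))


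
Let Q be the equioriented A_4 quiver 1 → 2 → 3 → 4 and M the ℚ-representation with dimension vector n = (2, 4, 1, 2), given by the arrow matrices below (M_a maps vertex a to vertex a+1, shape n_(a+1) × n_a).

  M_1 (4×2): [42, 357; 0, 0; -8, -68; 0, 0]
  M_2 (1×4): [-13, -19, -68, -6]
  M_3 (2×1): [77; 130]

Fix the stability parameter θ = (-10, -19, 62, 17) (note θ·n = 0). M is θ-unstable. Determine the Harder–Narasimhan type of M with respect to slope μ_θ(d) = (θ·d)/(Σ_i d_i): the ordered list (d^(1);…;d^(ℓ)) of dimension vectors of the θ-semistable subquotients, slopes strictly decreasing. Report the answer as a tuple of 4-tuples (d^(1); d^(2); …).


Interval decomposition of M: I[1,1], I[1,4], I[2,2]^3, I[4,4].
HN type (ℓ=5): μ^(1)=79/2; μ^(2)=17; μ^(3)=-10; μ^(4)=-29/2; μ^(5)=-19

((0, 0, 1, 1); (0, 0, 0, 1); (1, 0, 0, 0); (1, 1, 0, 0); (0, 3, 0, 0))


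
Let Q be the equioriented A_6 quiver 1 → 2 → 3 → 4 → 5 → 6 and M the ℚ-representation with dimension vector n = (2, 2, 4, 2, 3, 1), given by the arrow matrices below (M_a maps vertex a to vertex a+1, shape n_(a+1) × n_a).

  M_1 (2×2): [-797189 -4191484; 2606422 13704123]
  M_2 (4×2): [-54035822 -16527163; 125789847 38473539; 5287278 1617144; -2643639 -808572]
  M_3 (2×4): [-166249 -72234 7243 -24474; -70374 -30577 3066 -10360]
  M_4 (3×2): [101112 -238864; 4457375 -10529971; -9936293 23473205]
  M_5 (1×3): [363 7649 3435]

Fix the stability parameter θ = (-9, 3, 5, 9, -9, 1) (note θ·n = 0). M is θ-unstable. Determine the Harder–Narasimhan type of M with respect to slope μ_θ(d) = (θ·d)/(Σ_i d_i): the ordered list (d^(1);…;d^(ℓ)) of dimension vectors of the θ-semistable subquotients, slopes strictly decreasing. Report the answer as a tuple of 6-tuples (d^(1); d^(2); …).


Interval decomposition of M: I[1,5], I[1,6], I[3,3]^2, I[5,5].
HN type (ℓ=4): μ^(1)=5; μ^(2)=2; μ^(3)=9/5; μ^(4)=-9

((0, 0, 2, 0, 0, 0); (0, 1, 1, 1, 1, 0); (0, 1, 1, 1, 1, 1); (2, 0, 0, 0, 1, 0))


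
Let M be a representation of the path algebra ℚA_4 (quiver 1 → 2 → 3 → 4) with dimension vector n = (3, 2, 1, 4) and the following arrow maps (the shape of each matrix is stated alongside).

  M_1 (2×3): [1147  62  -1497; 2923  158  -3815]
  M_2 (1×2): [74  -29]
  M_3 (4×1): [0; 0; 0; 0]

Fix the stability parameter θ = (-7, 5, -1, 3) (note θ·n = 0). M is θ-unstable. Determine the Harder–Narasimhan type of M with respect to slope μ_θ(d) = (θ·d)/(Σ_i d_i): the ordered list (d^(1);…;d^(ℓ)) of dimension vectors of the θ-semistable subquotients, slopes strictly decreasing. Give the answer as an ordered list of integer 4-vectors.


Via rank(M_{q-1}∘⋯∘M_p): M ≅ I[1,1], I[1,2], I[1,3], I[4,4]^4.
μ_θ-semistable layers: μ^(1)=5; μ^(2)=3; μ^(3)=2; μ^(4)=-7

((0, 1, 0, 0); (0, 0, 0, 4); (0, 1, 1, 0); (3, 0, 0, 0))


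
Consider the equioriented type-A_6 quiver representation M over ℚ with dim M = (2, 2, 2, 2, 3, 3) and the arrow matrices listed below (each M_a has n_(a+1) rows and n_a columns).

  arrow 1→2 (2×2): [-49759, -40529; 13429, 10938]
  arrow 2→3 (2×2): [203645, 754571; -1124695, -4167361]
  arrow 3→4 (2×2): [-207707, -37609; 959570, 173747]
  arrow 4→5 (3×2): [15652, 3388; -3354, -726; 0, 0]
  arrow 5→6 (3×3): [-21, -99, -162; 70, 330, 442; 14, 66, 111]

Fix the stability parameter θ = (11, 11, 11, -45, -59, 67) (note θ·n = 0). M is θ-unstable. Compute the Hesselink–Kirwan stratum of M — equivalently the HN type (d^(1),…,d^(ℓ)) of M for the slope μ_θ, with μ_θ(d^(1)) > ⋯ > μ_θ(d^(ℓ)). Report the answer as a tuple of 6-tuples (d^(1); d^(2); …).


Barcode: M ≅ I[1,2], I[1,6], I[3,4], I[5,5], I[5,6], I[6,6]. HN layers by μ_θ (5 steps, strictly decreasing):
  μ^(1)=67; μ^(2)=11; μ^(3)=-71/5; μ^(4)=-17; μ^(5)=-59

((0, 0, 0, 0, 0, 3); (1, 1, 0, 0, 0, 0); (1, 1, 1, 1, 1, 0); (0, 0, 1, 1, 0, 0); (0, 0, 0, 0, 2, 0))


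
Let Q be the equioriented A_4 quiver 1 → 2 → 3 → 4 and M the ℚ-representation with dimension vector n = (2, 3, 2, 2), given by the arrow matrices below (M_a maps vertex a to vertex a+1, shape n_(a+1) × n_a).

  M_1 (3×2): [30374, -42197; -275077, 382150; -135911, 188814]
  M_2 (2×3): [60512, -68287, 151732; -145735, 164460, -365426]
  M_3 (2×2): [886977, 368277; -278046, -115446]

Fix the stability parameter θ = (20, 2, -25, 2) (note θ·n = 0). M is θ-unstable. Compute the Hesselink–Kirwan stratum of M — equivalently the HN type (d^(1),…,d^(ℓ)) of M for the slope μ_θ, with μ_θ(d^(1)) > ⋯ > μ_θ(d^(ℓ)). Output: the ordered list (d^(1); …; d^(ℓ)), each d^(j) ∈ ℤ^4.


Interval decomposition of M: I[1,3], I[1,4], I[2,2], I[4,4].
HN type (ℓ=2): μ^(1)=2; μ^(2)=-1

((0, 1, 0, 2); (2, 2, 2, 0))


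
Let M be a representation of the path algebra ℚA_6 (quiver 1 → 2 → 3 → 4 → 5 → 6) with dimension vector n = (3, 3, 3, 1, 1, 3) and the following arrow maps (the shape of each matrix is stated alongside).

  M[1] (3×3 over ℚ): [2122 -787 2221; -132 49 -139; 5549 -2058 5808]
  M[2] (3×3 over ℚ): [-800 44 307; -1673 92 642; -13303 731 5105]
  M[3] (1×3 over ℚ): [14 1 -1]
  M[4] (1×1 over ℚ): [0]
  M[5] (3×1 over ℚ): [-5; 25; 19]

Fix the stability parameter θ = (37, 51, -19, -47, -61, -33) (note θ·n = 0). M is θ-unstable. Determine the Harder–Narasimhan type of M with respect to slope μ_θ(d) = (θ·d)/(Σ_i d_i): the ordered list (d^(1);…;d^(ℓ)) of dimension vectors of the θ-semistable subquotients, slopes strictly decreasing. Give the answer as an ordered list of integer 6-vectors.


Interval decomposition of M: I[1,1], I[1,3], I[1,4], I[2,3], I[5,6], I[6,6]^2.
HN type (ℓ=6): μ^(1)=37; μ^(2)=23; μ^(3)=16; μ^(4)=11/2; μ^(5)=-33; μ^(6)=-61

((1, 0, 0, 0, 0, 0); (1, 1, 1, 0, 0, 0); (0, 1, 1, 0, 0, 0); (1, 1, 1, 1, 0, 0); (0, 0, 0, 0, 0, 3); (0, 0, 0, 0, 1, 0))


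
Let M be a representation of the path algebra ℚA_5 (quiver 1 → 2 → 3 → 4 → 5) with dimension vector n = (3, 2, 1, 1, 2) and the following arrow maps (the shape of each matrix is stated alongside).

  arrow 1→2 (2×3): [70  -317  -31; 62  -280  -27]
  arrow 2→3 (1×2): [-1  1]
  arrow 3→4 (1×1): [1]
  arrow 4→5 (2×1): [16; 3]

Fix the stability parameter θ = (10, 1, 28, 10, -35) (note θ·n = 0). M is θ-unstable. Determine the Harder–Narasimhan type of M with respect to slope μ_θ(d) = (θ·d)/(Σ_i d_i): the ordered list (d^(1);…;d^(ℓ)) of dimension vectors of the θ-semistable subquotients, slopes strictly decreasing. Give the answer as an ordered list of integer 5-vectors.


Barcode: M ≅ I[1,1], I[1,2], I[1,5], I[5,5]. HN layers by μ_θ (4 steps, strictly decreasing):
  μ^(1)=10; μ^(2)=11/2; μ^(3)=14/5; μ^(4)=-35

((1, 0, 0, 0, 0); (1, 1, 0, 0, 0); (1, 1, 1, 1, 1); (0, 0, 0, 0, 1))


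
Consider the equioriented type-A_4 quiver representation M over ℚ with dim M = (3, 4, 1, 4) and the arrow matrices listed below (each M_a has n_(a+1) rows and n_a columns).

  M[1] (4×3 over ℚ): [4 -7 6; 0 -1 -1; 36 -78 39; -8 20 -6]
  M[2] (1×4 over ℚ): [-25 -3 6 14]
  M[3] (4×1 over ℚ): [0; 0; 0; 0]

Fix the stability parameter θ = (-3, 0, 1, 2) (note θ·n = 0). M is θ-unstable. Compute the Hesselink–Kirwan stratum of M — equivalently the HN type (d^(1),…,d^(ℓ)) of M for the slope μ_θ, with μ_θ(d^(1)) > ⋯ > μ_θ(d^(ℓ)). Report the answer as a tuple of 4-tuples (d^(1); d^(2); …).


Via rank(M_{q-1}∘⋯∘M_p): M ≅ I[1,1], I[1,2], I[1,3], I[2,2]^2, I[4,4]^4.
μ_θ-semistable layers: μ^(1)=2; μ^(2)=1; μ^(3)=0; μ^(4)=-3

((0, 0, 0, 4); (0, 0, 1, 0); (0, 4, 0, 0); (3, 0, 0, 0))


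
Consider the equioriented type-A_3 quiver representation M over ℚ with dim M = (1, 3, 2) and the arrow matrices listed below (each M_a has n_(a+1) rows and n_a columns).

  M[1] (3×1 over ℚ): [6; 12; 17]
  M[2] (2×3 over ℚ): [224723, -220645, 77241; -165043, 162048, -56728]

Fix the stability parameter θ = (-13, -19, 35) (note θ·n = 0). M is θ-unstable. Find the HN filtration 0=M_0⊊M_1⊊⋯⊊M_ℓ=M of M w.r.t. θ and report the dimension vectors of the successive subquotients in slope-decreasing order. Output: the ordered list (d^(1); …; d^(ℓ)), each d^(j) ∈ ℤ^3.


Via rank(M_{q-1}∘⋯∘M_p): M ≅ I[1,3], I[2,2], I[2,3].
μ_θ-semistable layers: μ^(1)=35; μ^(2)=-16; μ^(3)=-19

((0, 0, 2); (1, 1, 0); (0, 2, 0))


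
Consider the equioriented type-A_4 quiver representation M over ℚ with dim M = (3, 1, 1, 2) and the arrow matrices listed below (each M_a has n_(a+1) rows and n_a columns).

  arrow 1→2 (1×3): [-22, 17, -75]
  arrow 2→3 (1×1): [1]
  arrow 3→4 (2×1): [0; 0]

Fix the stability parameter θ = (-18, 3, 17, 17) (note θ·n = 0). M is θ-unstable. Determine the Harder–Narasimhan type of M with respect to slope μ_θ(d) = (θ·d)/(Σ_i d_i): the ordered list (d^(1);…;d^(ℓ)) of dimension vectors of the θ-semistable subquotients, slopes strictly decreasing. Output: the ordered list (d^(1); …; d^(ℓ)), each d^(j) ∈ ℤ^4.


Interval decomposition of M: I[1,1]^2, I[1,3], I[4,4]^2.
HN type (ℓ=3): μ^(1)=17; μ^(2)=3; μ^(3)=-18

((0, 0, 1, 2); (0, 1, 0, 0); (3, 0, 0, 0))


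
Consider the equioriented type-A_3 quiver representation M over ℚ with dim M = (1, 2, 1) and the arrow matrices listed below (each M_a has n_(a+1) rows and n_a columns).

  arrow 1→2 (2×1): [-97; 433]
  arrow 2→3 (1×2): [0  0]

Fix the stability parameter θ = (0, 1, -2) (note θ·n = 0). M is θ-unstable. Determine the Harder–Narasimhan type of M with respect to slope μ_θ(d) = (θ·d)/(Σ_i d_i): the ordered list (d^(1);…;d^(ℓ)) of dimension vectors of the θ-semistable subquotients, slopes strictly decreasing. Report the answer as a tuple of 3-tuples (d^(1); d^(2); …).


Barcode: M ≅ I[1,2], I[2,2], I[3,3]. HN layers by μ_θ (3 steps, strictly decreasing):
  μ^(1)=1; μ^(2)=0; μ^(3)=-2

((0, 2, 0); (1, 0, 0); (0, 0, 1))


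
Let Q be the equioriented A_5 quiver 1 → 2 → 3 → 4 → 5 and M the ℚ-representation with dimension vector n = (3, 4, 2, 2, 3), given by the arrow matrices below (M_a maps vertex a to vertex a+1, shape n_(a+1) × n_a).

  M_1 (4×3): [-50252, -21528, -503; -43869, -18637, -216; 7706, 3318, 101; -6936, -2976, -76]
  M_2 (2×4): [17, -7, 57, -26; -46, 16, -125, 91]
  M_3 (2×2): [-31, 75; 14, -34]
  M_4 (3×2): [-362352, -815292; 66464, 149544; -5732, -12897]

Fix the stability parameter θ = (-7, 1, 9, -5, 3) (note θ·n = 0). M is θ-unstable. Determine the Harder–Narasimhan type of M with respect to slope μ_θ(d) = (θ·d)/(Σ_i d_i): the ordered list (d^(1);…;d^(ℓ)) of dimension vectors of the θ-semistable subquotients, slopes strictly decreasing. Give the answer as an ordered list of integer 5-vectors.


Interval decomposition of M: I[1,2], I[1,4], I[1,5], I[2,2], I[5,5]^2.
HN type (ℓ=4): μ^(1)=3; μ^(2)=2; μ^(3)=1; μ^(4)=-7

((0, 0, 0, 0, 3); (0, 0, 2, 2, 0); (0, 4, 0, 0, 0); (3, 0, 0, 0, 0))


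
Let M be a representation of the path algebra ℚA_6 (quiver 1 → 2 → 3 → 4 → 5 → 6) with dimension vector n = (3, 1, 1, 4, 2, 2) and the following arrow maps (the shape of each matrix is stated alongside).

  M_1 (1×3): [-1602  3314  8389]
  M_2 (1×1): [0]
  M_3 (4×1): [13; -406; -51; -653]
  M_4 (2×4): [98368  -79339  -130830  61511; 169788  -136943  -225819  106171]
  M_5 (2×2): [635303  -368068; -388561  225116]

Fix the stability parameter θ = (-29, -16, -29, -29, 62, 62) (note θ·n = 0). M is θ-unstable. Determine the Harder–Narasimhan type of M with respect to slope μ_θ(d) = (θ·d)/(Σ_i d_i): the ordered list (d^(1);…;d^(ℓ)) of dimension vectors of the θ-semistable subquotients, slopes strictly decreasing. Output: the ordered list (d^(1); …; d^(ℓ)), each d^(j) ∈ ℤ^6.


Interval decomposition of M: I[1,1]^2, I[1,2], I[3,6], I[4,4]^2, I[4,5], I[6,6].
HN type (ℓ=3): μ^(1)=62; μ^(2)=-16; μ^(3)=-29

((0, 0, 0, 0, 2, 2); (0, 1, 0, 0, 0, 0); (3, 0, 1, 4, 0, 0))


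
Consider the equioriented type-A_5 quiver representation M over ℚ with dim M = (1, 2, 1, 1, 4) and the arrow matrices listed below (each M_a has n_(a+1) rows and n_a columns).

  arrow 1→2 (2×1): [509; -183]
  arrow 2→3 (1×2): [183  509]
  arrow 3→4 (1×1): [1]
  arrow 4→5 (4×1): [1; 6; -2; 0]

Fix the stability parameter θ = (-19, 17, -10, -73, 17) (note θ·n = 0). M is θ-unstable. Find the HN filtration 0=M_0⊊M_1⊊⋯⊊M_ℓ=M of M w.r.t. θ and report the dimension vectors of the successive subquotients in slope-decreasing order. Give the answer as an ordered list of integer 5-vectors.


Barcode: M ≅ I[1,2], I[2,5], I[5,5]^3. HN layers by μ_θ (3 steps, strictly decreasing):
  μ^(1)=17; μ^(2)=-19; μ^(3)=-22

((0, 1, 0, 0, 4); (1, 0, 0, 0, 0); (0, 1, 1, 1, 0))


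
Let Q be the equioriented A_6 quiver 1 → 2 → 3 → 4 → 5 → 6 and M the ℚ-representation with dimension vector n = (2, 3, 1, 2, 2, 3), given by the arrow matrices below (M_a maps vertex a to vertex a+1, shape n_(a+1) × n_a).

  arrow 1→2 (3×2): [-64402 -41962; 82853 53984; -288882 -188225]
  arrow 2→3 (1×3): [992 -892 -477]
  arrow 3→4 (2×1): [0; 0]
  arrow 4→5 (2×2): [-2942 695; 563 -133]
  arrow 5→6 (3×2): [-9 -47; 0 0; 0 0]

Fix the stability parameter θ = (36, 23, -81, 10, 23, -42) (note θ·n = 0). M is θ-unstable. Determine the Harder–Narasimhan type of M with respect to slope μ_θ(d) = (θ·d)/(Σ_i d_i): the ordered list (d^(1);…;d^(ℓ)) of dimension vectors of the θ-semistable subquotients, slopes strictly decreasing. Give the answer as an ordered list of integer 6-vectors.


Via rank(M_{q-1}∘⋯∘M_p): M ≅ I[1,2], I[1,3], I[2,2], I[4,5], I[4,6], I[6,6]^2.
μ_θ-semistable layers: μ^(1)=59/2; μ^(2)=23; μ^(3)=10; μ^(4)=-3; μ^(5)=-22/3; μ^(6)=-42

((1, 1, 0, 0, 0, 0); (0, 1, 0, 0, 1, 0); (0, 0, 0, 1, 0, 0); (0, 0, 0, 1, 1, 1); (1, 1, 1, 0, 0, 0); (0, 0, 0, 0, 0, 2))


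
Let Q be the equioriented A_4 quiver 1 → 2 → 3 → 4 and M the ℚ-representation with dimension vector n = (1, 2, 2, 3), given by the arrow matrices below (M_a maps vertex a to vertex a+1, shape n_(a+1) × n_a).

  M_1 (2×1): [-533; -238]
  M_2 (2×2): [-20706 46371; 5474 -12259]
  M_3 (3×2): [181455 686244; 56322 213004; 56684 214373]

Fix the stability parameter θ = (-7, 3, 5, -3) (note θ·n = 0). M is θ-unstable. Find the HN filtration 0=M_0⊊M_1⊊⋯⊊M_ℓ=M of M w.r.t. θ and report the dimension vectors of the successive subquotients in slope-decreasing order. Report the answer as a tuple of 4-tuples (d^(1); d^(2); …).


Via rank(M_{q-1}∘⋯∘M_p): M ≅ I[1,2], I[2,4], I[3,4], I[4,4].
μ_θ-semistable layers: μ^(1)=3; μ^(2)=5/3; μ^(3)=1; μ^(4)=-3; μ^(5)=-7

((0, 1, 0, 0); (0, 1, 1, 1); (0, 0, 1, 1); (0, 0, 0, 1); (1, 0, 0, 0))


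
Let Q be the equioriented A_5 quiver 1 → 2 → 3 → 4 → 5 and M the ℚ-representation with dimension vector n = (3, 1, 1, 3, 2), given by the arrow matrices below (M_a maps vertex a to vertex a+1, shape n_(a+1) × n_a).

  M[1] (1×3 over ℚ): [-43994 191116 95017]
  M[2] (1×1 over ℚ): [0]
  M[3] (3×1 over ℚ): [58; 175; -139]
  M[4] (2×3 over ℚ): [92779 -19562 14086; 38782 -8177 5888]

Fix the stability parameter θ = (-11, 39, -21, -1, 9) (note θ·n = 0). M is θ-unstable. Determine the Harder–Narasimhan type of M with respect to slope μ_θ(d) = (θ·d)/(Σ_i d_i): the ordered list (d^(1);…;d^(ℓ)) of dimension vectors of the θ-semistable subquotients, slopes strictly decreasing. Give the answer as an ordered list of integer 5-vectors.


Barcode: M ≅ I[1,1]^2, I[1,2], I[3,5], I[4,4], I[4,5]. HN layers by μ_θ (5 steps, strictly decreasing):
  μ^(1)=39; μ^(2)=9; μ^(3)=-1; μ^(4)=-11; μ^(5)=-21

((0, 1, 0, 0, 0); (0, 0, 0, 0, 2); (0, 0, 0, 3, 0); (3, 0, 0, 0, 0); (0, 0, 1, 0, 0))


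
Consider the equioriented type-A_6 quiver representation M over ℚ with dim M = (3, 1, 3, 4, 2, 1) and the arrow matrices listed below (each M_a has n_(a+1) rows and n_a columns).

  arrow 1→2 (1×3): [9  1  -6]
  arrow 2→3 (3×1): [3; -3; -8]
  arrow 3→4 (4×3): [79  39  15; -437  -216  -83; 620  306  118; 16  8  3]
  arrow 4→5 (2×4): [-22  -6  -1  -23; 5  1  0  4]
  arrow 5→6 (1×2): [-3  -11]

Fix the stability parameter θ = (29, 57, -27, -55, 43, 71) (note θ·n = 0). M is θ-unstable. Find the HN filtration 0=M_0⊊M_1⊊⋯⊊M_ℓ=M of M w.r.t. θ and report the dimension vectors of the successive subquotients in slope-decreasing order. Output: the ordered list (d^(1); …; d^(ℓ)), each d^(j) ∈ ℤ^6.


Interval decomposition of M: I[1,1]^2, I[1,6], I[3,4], I[3,5], I[4,4].
HN type (ℓ=6): μ^(1)=71; μ^(2)=43; μ^(3)=29; μ^(4)=1; μ^(5)=-41; μ^(6)=-55

((0, 0, 0, 0, 0, 1); (0, 0, 0, 0, 2, 0); (2, 0, 0, 0, 0, 0); (1, 1, 1, 1, 0, 0); (0, 0, 2, 2, 0, 0); (0, 0, 0, 1, 0, 0))


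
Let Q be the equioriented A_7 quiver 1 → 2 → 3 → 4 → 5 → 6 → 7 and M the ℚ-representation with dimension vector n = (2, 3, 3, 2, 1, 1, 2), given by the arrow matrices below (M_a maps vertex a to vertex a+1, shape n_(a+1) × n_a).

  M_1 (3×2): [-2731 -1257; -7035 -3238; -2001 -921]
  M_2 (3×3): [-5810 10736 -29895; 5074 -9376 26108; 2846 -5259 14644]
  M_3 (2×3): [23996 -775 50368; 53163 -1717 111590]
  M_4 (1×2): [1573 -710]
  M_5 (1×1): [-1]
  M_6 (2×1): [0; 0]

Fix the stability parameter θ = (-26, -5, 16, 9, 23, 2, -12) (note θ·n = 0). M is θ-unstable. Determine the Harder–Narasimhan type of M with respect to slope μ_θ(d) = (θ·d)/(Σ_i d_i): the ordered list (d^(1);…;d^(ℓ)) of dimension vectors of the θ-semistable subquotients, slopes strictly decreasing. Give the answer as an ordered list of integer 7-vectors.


Interval decomposition of M: I[1,3], I[1,4], I[2,6], I[7,7]^2.
HN type (ℓ=5): μ^(1)=16; μ^(2)=25/2; μ^(3)=-5; μ^(4)=-12; μ^(5)=-26

((0, 0, 1, 0, 0, 0, 0); (0, 0, 2, 2, 1, 1, 0); (0, 3, 0, 0, 0, 0, 0); (0, 0, 0, 0, 0, 0, 2); (2, 0, 0, 0, 0, 0, 0))


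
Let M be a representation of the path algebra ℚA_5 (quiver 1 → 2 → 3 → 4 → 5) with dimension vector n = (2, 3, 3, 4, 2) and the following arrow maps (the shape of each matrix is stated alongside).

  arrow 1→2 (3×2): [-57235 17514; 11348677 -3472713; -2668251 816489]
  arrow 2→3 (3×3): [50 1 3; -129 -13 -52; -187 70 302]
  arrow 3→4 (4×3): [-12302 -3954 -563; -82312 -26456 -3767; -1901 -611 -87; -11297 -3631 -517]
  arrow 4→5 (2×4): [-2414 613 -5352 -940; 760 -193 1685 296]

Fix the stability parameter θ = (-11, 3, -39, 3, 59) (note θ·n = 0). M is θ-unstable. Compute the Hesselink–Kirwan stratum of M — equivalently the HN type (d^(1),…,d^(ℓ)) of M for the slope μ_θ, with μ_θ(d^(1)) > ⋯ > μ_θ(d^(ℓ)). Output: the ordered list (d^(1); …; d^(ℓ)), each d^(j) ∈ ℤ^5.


Interval decomposition of M: I[1,5]^2, I[2,3], I[4,4]^2.
HN type (ℓ=4): μ^(1)=59; μ^(2)=3; μ^(3)=-47/3; μ^(4)=-18

((0, 0, 0, 0, 2); (0, 0, 0, 4, 0); (2, 2, 2, 0, 0); (0, 1, 1, 0, 0))


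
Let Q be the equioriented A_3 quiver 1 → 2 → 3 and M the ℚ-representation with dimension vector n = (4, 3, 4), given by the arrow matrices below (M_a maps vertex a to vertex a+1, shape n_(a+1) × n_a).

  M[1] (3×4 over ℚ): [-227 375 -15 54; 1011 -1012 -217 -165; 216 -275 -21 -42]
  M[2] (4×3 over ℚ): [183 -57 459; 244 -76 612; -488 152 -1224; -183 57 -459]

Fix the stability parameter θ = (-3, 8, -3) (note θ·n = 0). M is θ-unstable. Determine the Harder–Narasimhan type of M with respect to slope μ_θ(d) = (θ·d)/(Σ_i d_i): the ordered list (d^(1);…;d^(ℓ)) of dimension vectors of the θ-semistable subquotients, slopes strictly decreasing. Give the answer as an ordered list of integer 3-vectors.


Interval decomposition of M: I[1,1], I[1,2]^2, I[1,3], I[3,3]^3.
HN type (ℓ=3): μ^(1)=8; μ^(2)=5/2; μ^(3)=-3

((0, 2, 0); (0, 1, 1); (4, 0, 3))


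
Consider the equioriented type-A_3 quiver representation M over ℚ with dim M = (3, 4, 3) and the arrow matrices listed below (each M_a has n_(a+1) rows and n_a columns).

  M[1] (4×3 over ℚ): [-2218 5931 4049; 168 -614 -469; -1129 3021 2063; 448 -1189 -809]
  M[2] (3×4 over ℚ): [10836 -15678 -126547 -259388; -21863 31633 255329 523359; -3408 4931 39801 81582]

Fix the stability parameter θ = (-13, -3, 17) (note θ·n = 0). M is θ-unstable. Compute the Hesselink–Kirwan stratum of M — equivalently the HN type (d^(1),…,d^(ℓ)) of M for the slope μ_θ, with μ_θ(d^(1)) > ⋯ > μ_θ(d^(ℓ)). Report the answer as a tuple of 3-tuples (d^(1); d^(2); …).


Via rank(M_{q-1}∘⋯∘M_p): M ≅ I[1,2], I[1,3]^2, I[2,3].
μ_θ-semistable layers: μ^(1)=17; μ^(2)=-3; μ^(3)=-13

((0, 0, 3); (0, 4, 0); (3, 0, 0))


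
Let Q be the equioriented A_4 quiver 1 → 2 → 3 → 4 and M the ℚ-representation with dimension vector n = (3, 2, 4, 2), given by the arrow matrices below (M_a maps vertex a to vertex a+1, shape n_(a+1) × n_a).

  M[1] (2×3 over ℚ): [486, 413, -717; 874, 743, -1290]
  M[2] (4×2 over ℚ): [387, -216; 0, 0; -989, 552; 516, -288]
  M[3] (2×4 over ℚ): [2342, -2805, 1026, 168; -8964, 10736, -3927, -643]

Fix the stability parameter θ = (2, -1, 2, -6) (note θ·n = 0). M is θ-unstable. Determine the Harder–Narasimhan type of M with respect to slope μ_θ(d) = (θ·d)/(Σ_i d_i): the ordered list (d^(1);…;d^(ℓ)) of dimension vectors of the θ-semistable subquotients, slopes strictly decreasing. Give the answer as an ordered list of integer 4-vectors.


Via rank(M_{q-1}∘⋯∘M_p): M ≅ I[1,1], I[1,2], I[1,4], I[3,3]^2, I[3,4].
μ_θ-semistable layers: μ^(1)=2; μ^(2)=1/2; μ^(3)=-3/4; μ^(4)=-2

((1, 0, 2, 0); (1, 1, 0, 0); (1, 1, 1, 1); (0, 0, 1, 1))


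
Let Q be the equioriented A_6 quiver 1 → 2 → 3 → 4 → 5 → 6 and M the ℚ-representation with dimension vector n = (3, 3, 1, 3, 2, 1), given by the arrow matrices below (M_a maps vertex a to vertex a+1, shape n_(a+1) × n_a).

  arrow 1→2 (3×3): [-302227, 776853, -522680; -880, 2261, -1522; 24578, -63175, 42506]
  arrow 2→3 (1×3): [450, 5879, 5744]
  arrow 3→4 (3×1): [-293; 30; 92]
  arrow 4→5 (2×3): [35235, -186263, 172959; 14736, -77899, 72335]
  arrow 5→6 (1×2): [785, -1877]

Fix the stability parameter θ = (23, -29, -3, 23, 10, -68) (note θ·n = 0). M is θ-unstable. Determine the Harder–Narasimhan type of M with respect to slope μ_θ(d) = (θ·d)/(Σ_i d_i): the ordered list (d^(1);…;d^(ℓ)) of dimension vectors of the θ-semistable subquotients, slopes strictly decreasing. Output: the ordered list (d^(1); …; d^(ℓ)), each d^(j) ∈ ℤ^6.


Via rank(M_{q-1}∘⋯∘M_p): M ≅ I[1,1], I[1,2], I[1,6], I[2,2], I[4,4], I[4,5].
μ_θ-semistable layers: μ^(1)=23; μ^(2)=33/2; μ^(3)=-3; μ^(4)=-22/3; μ^(5)=-29

((1, 0, 0, 1, 0, 0); (0, 0, 0, 1, 1, 0); (1, 1, 0, 0, 0, 0); (1, 1, 1, 1, 1, 1); (0, 1, 0, 0, 0, 0))


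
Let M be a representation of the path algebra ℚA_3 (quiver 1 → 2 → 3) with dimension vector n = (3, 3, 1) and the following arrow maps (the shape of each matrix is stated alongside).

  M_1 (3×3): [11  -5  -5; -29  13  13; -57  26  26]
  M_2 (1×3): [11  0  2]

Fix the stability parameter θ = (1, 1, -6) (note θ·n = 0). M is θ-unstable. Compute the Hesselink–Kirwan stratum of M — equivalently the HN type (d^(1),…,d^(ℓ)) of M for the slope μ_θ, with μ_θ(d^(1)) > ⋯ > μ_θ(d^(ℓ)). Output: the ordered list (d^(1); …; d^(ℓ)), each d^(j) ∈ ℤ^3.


Via rank(M_{q-1}∘⋯∘M_p): M ≅ I[1,1], I[1,2], I[1,3], I[2,2].
μ_θ-semistable layers: μ^(1)=1; μ^(2)=-4/3

((2, 2, 0); (1, 1, 1))


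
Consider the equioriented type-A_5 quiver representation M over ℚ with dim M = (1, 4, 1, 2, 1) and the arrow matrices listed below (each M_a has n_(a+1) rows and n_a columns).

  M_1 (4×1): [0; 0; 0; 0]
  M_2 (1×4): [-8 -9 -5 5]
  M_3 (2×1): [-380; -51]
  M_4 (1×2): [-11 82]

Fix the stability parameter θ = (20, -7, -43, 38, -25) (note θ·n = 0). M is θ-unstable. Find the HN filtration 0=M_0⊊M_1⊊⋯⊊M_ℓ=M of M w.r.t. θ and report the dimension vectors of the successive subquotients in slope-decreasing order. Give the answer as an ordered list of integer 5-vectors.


Via rank(M_{q-1}∘⋯∘M_p): M ≅ I[1,1], I[2,2]^3, I[2,5], I[4,4].
μ_θ-semistable layers: μ^(1)=38; μ^(2)=20; μ^(3)=13/2; μ^(4)=-7; μ^(5)=-25

((0, 0, 0, 1, 0); (1, 0, 0, 0, 0); (0, 0, 0, 1, 1); (0, 3, 0, 0, 0); (0, 1, 1, 0, 0))


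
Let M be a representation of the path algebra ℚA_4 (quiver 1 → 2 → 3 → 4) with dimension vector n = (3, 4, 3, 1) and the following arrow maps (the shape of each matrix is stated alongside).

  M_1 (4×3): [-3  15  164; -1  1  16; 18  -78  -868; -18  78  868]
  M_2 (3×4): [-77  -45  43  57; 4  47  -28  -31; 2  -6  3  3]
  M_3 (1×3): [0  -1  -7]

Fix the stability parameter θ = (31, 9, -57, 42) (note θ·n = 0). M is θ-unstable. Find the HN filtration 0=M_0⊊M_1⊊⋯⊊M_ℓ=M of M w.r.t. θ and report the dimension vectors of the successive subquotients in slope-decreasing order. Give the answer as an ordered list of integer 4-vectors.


Interval decomposition of M: I[1,1], I[1,3], I[1,4], I[2,2], I[2,3].
HN type (ℓ=5): μ^(1)=42; μ^(2)=31; μ^(3)=9; μ^(4)=-17/3; μ^(5)=-24

((0, 0, 0, 1); (1, 0, 0, 0); (0, 1, 0, 0); (2, 2, 2, 0); (0, 1, 1, 0))


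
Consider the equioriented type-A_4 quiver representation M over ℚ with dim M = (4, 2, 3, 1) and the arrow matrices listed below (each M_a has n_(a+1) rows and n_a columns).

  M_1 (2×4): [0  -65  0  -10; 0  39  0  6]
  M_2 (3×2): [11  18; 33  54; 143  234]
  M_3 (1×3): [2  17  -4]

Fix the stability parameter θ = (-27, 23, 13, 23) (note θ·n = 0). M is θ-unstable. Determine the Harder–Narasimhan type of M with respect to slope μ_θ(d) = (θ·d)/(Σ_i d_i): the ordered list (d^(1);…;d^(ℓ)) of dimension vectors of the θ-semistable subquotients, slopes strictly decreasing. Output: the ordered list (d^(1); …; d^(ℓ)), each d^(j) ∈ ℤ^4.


Barcode: M ≅ I[1,1]^3, I[1,4], I[2,2], I[3,3]^2. HN layers by μ_θ (4 steps, strictly decreasing):
  μ^(1)=23; μ^(2)=18; μ^(3)=13; μ^(4)=-27

((0, 1, 0, 1); (0, 1, 1, 0); (0, 0, 2, 0); (4, 0, 0, 0))


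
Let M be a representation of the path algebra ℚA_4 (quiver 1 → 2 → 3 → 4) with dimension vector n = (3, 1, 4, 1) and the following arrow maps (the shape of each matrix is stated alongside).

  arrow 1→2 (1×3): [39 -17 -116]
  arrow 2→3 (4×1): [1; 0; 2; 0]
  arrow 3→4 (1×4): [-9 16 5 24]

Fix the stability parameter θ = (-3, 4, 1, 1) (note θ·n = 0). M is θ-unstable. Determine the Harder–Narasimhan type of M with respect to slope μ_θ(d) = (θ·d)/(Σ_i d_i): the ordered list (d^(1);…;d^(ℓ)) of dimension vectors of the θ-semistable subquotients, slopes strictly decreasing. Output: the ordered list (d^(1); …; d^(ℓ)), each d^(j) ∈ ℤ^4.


Barcode: M ≅ I[1,1]^2, I[1,4], I[3,3]^3. HN layers by μ_θ (3 steps, strictly decreasing):
  μ^(1)=2; μ^(2)=1; μ^(3)=-3

((0, 1, 1, 1); (0, 0, 3, 0); (3, 0, 0, 0))
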